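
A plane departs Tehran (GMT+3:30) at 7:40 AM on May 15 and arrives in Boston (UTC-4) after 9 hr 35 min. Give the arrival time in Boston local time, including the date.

9:45 AM on May 15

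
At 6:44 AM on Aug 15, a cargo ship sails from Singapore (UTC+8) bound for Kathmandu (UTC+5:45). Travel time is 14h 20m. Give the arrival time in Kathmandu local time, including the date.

Kathmandu is 2:15 behind Singapore.
After 14 hours 20 minutes it is 9:04 PM in Singapore.
Shift by the zone difference: 9:04 PM − 2:15 = 6:49 PM on Aug 15 in Kathmandu.

6:49 PM on August 15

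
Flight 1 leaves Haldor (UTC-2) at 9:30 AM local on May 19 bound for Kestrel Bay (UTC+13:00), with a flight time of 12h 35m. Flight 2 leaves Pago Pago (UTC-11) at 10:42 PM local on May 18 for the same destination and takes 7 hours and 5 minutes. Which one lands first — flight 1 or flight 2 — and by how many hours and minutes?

the second, by 7 hours 18 minutes

Flight 1 in UTC: 9:30 AM + 2:00 = 11:30 AM on May 19.
+12 hours 35 minutes → arrive 12:05 AM UTC on May 20.
Flight 2 in UTC: 10:42 PM + 11:00 = 9:42 AM on May 19.
+7 hours 5 minutes → arrive 4:47 PM UTC on May 19.
Flight 2 lands earlier by 7 hours 18 minutes.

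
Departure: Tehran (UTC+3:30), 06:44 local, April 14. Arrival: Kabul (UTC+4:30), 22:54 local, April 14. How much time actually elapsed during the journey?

Departure in UTC: 06:44 − 3:30 = 03:14 on Apr 14.
Arrival in UTC: 22:54 − 4:30 = 18:24 on Apr 14.
Elapsed = 18:24 − 03:14 = 15 hours 10 minutes.

15 hours 10 minutes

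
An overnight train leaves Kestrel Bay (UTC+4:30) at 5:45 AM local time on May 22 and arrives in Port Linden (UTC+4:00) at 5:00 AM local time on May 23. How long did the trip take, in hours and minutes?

Departure in UTC: 5:45 AM − 4:30 = 1:15 AM on May 22.
Arrival in UTC: 5:00 AM − 4:00 = 1:00 AM on May 23.
Elapsed = 1:00 AM − 1:15 AM (+1 day) = 23 hours 45 minutes.

23 hours 45 minutes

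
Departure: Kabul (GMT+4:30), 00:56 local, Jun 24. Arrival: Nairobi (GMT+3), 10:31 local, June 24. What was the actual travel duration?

Departure in UTC: 00:56 − 4:30 = 20:26 on Jun 23.
Arrival in UTC: 10:31 − 3:00 = 07:31 on Jun 24.
Elapsed = 07:31 − 20:26 (+1 day) = 11 hours 5 minutes.

11 hours 5 minutes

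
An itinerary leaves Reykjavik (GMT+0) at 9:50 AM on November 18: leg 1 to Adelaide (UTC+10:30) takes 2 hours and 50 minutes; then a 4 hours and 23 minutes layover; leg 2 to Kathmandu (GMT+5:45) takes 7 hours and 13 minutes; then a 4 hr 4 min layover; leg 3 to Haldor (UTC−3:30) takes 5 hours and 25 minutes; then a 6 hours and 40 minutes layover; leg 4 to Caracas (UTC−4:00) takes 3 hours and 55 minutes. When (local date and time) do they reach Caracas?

Reykjavik is at UTC+0, so departure is already 9:50 AM UTC on Nov 18.
Add 2 hours and 50 minutes leg 1 → 12:40 PM UTC.
Add 4 hours and 23 minutes layover in Adelaide → 5:03 PM UTC.
Add 7 hours and 13 minutes leg 2 → 12:16 AM UTC (Nov 19).
Add 4 hours and 4 minutes layover in Kathmandu → 4:20 AM UTC.
Add 5 hours and 25 minutes leg 3 → 9:45 AM UTC.
Add 6 hours 40 minutes layover in Haldor → 4:25 PM UTC.
Add 3 hours and 55 minutes leg 4 → 8:20 PM UTC.
Caracas is UTC−4:00, so local arrival = 8:20 PM − 4:00 = 4:20 PM on Nov 19.

4:20 PM on November 19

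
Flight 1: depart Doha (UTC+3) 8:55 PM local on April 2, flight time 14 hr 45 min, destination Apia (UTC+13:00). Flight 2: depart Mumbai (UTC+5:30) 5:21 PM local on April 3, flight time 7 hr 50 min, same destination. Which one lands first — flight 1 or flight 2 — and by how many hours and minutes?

Flight 1 in UTC: 8:55 PM − 3:00 = 5:55 PM on Apr 2.
+14 hours 45 minutes → arrive 8:40 AM UTC on Apr 3.
Flight 2 in UTC: 5:21 PM − 5:30 = 11:51 AM on Apr 3.
+7 hours and 50 minutes → arrive 7:41 PM UTC on Apr 3.
Flight 1 lands earlier by 11 hours 1 minute.

the first, by 11 hours 1 minute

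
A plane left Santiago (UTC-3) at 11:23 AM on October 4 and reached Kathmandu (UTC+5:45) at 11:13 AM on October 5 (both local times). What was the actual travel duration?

15 hours 5 minutes

Departure in UTC: 11:23 AM + 3:00 = 2:23 PM on Oct 4.
Arrival in UTC: 11:13 AM − 5:45 = 5:28 AM on Oct 5.
Elapsed = 5:28 AM − 2:23 PM (+1 day) = 15 hours 5 minutes.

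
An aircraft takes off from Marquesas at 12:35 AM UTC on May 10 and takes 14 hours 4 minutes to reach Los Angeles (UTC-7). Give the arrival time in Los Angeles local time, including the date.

Departure is given in UTC: 12:35 AM on May 10.
Add 14 hours 4 minutes → 2:39 PM UTC.
Los Angeles is UTC−7:00: 2:39 PM − 7:00 = 7:39 AM on May 10.

7:39 AM on May 10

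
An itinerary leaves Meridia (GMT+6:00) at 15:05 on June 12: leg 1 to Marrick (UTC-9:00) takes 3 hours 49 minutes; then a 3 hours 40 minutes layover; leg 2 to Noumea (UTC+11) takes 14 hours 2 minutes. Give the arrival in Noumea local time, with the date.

17:36 on Jun 13

Convert departure to UTC: 15:05 − 6:00 = 09:05 UTC on Jun 12.
Add 3 hours and 49 minutes leg 1 → 12:54 UTC.
Add 3 hours and 40 minutes layover in Marrick → 16:34 UTC.
Add 14 hours 2 minutes leg 2 → 06:36 UTC (Jun 13).
Noumea is UTC+11:00, so local arrival = 06:36 + 11:00 = 17:36 on Jun 13.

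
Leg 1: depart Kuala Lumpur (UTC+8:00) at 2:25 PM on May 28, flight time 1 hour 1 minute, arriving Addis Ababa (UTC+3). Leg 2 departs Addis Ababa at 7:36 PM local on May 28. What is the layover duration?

Convert departure to UTC: 2:25 PM − 8:00 = 6:25 AM UTC on May 28.
Add 1 hour and 1 minute flight time → 7:26 AM UTC.
Addis Ababa is UTC+3:00, so local arrival = 7:26 AM + 3:00 = 10:26 AM on May 28.
Layover = 7:36 PM − 10:26 AM = 9 hours 10 minutes.

9 hours 10 minutes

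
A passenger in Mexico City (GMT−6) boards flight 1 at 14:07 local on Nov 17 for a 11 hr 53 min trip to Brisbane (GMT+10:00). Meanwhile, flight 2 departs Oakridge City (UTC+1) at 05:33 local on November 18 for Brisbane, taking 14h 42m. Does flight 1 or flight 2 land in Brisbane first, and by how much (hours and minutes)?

Flight 1 in UTC: 14:07 + 6:00 = 20:07 on Nov 17.
+11 hours 53 minutes → arrive 08:00 UTC on Nov 18.
Flight 2 in UTC: 05:33 − 1:00 = 04:33 on Nov 18.
+14 hours and 42 minutes → arrive 19:15 UTC on Nov 18.
Flight 1 lands earlier by 11 hours 15 minutes.

the first, by 11 hours 15 minutes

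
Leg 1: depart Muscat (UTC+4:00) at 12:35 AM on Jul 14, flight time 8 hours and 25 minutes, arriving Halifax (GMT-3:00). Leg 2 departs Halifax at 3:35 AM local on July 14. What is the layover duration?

Convert departure to UTC: 12:35 AM − 4:00 = 8:35 PM UTC on Jul 13.
Add 8 hours 25 minutes flight time → 5:00 AM UTC (Jul 14).
Halifax is UTC−3:00, so local arrival = 5:00 AM − 3:00 = 2:00 AM on Jul 14.
Layover = 3:35 AM − 2:00 AM = 1 hour 35 minutes.

1 hour 35 minutes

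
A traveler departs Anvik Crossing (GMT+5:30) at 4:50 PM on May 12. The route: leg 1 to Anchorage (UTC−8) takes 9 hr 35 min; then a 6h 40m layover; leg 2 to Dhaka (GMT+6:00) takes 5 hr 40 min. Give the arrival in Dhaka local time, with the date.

3:15 PM on May 13

Convert departure to UTC: 4:50 PM − 5:30 = 11:20 AM UTC on May 12.
Add 9 hours 35 minutes leg 1 → 8:55 PM UTC.
Add 6 hours 40 minutes layover in Anchorage → 3:35 AM UTC (May 13).
Add 5 hours 40 minutes leg 2 → 9:15 AM UTC.
Dhaka is UTC+6:00, so local arrival = 9:15 AM + 6:00 = 3:15 PM on May 13.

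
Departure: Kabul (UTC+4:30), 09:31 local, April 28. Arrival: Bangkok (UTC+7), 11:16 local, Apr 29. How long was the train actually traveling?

23 hours 15 minutes

Bangkok is 2:30 ahead of Kabul.
Clock-face elapsed time (ignoring zones) is 25 hours 45 minutes.
Actual elapsed = 25 hours 45 minutes − 2:30 = 23 hours 15 minutes.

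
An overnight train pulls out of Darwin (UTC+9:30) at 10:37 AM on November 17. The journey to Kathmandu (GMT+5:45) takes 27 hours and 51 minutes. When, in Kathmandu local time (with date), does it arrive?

Kathmandu is 3:45 behind Darwin.
After 27 hours 51 minutes it is 2:28 PM (Nov 18) in Darwin.
Shift by the zone difference: 2:28 PM − 3:45 = 10:43 AM on Nov 18 in Kathmandu.

10:43 AM on November 18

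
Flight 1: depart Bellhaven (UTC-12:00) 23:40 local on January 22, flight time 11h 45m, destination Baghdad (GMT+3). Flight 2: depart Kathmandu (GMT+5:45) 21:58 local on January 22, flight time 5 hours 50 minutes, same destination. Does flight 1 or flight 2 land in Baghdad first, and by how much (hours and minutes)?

the second, by 25 hours 22 minutes

Flight 1 in UTC: 23:40 + 12:00 = 11:40 on Jan 23.
+11 hours and 45 minutes → arrive 23:25 UTC on Jan 23.
Flight 2 in UTC: 21:58 − 5:45 = 16:13 on Jan 22.
+5 hours 50 minutes → arrive 22:03 UTC on Jan 22.
Flight 2 lands earlier by 25 hours 22 minutes.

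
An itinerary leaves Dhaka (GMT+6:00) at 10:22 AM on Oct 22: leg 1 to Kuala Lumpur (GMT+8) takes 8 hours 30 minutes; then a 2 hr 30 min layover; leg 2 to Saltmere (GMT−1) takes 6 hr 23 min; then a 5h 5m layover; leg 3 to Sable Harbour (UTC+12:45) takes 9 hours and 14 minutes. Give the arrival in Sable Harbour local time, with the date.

Convert departure to UTC: 10:22 AM − 6:00 = 4:22 AM UTC on Oct 22.
Add 8 hours and 30 minutes leg 1 → 12:52 PM UTC.
Add 2 hours 30 minutes layover in Kuala Lumpur → 3:22 PM UTC.
Add 6 hours and 23 minutes leg 2 → 9:45 PM UTC.
Add 5 hours 5 minutes layover in Saltmere → 2:50 AM UTC (Oct 23).
Add 9 hours and 14 minutes leg 3 → 12:04 PM UTC.
Sable Harbour is UTC+12:45, so local arrival = 12:04 PM + 12:45 = 12:49 AM on Oct 24.

12:49 AM on October 24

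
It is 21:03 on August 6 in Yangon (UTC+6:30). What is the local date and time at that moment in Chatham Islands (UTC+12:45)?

Chatham Islands is 6:15 ahead of Yangon.
Shift by the zone difference: 21:03 + 6:15 = 03:18 on Aug 7 in Chatham Islands.

03:18 on August 7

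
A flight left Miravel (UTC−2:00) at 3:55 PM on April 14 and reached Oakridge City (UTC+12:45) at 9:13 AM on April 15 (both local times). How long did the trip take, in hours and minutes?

Departure in UTC: 3:55 PM + 2:00 = 5:55 PM on Apr 14.
Arrival in UTC: 9:13 AM − 12:45 = 8:28 PM on Apr 14.
Elapsed = 8:28 PM − 5:55 PM = 2 hours 33 minutes.

2 hours 33 minutes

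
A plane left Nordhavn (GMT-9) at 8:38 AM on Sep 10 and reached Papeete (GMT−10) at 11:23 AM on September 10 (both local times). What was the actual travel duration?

3 hours 45 minutes

Departure in UTC: 8:38 AM + 9:00 = 5:38 PM on Sep 10.
Arrival in UTC: 11:23 AM + 10:00 = 9:23 PM on Sep 10.
Elapsed = 9:23 PM − 5:38 PM = 3 hours 45 minutes.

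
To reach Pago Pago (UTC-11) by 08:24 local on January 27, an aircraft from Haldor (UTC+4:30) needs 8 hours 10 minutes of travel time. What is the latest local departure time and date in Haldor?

Target arrival in UTC: 08:24 + 11:00 = 19:24 on Jan 27.
Subtract 8 hours and 10 minutes → departure 11:14 UTC on Jan 27.
Haldor is UTC+4:30: 11:14 + 4:30 = 15:44 on Jan 27.

15:44 on Jan 27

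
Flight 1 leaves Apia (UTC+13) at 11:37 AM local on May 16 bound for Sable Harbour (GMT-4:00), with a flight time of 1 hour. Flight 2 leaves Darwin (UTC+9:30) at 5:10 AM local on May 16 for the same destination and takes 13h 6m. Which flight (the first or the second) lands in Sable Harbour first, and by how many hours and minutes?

Flight 1 in UTC: 11:37 AM − 13:00 = 10:37 PM on May 15.
+1 hour → arrive 11:37 PM UTC on May 15.
Flight 2 in UTC: 5:10 AM − 9:30 = 7:40 PM on May 15.
+13 hours 6 minutes → arrive 8:46 AM UTC on May 16.
Flight 1 lands earlier by 9 hours 9 minutes.

the first, by 9 hours 9 minutes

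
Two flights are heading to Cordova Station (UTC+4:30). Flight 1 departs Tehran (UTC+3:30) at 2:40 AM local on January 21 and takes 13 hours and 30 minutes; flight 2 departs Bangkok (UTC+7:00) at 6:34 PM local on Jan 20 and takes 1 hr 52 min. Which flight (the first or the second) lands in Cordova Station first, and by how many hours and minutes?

the second, by 23 hours 14 minutes

Flight 1 in UTC: 2:40 AM − 3:30 = 11:10 PM on Jan 20.
+13 hours and 30 minutes → arrive 12:40 PM UTC on Jan 21.
Flight 2 in UTC: 6:34 PM − 7:00 = 11:34 AM on Jan 20.
+1 hour and 52 minutes → arrive 1:26 PM UTC on Jan 20.
Flight 2 lands earlier by 23 hours 14 minutes.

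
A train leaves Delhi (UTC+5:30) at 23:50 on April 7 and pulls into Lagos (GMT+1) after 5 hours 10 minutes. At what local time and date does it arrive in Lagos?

00:30 on Apr 8

Convert departure to UTC: 23:50 − 5:30 = 18:20 UTC on Apr 7.
Add 5 hours and 10 minutes travel time → 23:30 UTC.
Lagos is UTC+1:00, so local arrival = 23:30 + 1:00 = 00:30 on Apr 8.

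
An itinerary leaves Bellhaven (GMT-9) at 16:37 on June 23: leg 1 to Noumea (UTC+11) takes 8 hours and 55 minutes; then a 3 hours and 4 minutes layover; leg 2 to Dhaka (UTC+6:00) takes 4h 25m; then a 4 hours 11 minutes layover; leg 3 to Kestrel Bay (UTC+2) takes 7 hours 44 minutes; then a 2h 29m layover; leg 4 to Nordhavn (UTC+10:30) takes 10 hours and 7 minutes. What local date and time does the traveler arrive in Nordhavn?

05:02 on June 26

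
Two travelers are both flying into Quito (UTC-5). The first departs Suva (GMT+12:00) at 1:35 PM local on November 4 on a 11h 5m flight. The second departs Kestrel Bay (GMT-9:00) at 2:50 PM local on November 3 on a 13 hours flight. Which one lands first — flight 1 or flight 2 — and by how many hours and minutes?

the first, by 10 minutes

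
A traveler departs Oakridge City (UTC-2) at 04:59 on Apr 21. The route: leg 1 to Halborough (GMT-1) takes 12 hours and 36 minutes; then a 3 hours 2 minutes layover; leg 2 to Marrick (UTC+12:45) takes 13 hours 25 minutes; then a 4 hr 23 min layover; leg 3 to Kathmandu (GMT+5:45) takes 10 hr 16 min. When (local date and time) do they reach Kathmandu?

08:26 on April 23

Convert departure to UTC: 04:59 + 2:00 = 06:59 UTC on Apr 21.
Add 12 hours and 36 minutes leg 1 → 19:35 UTC.
Add 3 hours 2 minutes layover in Halborough → 22:37 UTC.
Add 13 hours and 25 minutes leg 2 → 12:02 UTC (Apr 22).
Add 4 hours 23 minutes layover in Marrick → 16:25 UTC.
Add 10 hours and 16 minutes leg 3 → 02:41 UTC (Apr 23).
Kathmandu is UTC+5:45, so local arrival = 02:41 + 5:45 = 08:26 on Apr 23.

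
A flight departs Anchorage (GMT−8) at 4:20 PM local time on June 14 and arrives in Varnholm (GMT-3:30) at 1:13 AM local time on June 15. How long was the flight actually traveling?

4 hours 23 minutes

Departure in UTC: 4:20 PM + 8:00 = 12:20 AM on Jun 15.
Arrival in UTC: 1:13 AM + 3:30 = 4:43 AM on Jun 15.
Elapsed = 4:43 AM − 12:20 AM = 4 hours 23 minutes.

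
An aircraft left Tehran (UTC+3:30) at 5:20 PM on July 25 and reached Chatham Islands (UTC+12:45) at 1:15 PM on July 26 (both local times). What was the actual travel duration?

Departure in UTC: 5:20 PM − 3:30 = 1:50 PM on Jul 25.
Arrival in UTC: 1:15 PM − 12:45 = 12:30 AM on Jul 26.
Elapsed = 12:30 AM − 1:50 PM (+1 day) = 10 hours 40 minutes.

10 hours 40 minutes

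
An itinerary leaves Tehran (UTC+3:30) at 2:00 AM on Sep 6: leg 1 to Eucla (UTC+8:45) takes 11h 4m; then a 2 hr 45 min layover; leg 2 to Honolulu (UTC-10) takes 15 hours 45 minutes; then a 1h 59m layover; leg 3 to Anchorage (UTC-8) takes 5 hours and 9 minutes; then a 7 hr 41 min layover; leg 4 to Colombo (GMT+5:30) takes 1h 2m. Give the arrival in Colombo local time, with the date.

Convert departure to UTC: 2:00 AM − 3:30 = 10:30 PM UTC on Sep 5.
Add 11 hours 4 minutes leg 1 → 9:34 AM UTC (Sep 6).
Add 2 hours 45 minutes layover in Eucla → 12:19 PM UTC.
Add 15 hours 45 minutes leg 2 → 4:04 AM UTC (Sep 7).
Add 1 hour and 59 minutes layover in Honolulu → 6:03 AM UTC.
Add 5 hours 9 minutes leg 3 → 11:12 AM UTC.
Add 7 hours 41 minutes layover in Anchorage → 6:53 PM UTC.
Add 1 hour 2 minutes leg 4 → 7:55 PM UTC.
Colombo is UTC+5:30, so local arrival = 7:55 PM + 5:30 = 1:25 AM on Sep 8.

1:25 AM on Sep 8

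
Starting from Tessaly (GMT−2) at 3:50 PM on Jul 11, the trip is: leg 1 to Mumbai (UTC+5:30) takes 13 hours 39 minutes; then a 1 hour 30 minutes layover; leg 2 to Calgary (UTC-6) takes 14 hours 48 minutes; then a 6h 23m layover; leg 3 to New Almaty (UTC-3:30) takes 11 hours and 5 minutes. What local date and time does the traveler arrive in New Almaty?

1:45 PM on July 13

Convert departure to UTC: 3:50 PM + 2:00 = 5:50 PM UTC on Jul 11.
Add 13 hours and 39 minutes leg 1 → 7:29 AM UTC (Jul 12).
Add 1 hour and 30 minutes layover in Mumbai → 8:59 AM UTC.
Add 14 hours 48 minutes leg 2 → 11:47 PM UTC.
Add 6 hours 23 minutes layover in Calgary → 6:10 AM UTC (Jul 13).
Add 11 hours and 5 minutes leg 3 → 5:15 PM UTC.
New Almaty is UTC−3:30, so local arrival = 5:15 PM − 3:30 = 1:45 PM on Jul 13.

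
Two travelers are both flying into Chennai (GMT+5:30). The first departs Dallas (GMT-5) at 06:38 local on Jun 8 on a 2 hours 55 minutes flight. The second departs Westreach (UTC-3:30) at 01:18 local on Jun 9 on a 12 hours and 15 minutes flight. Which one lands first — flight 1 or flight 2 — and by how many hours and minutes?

the first, by 26 hours 30 minutes

Flight 1 in UTC: 06:38 + 5:00 = 11:38 on Jun 8.
+2 hours 55 minutes → arrive 14:33 UTC on Jun 8.
Flight 2 in UTC: 01:18 + 3:30 = 04:48 on Jun 9.
+12 hours and 15 minutes → arrive 17:03 UTC on Jun 9.
Flight 1 lands earlier by 26 hours 30 minutes.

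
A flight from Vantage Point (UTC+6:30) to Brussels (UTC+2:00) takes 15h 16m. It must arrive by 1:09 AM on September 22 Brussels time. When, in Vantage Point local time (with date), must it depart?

Target arrival in UTC: 1:09 AM − 2:00 = 11:09 PM on Sep 21.
Subtract 15 hours 16 minutes → departure 7:53 AM UTC on Sep 21.
Vantage Point is UTC+6:30: 7:53 AM + 6:30 = 2:23 PM on Sep 21.

2:23 PM on Sep 21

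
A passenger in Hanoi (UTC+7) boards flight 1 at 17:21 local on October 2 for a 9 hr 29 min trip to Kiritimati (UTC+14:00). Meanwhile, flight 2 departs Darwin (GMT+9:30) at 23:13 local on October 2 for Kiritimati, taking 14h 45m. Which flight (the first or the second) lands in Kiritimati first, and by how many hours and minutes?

the first, by 8 hours 38 minutes

Flight 1 in UTC: 17:21 − 7:00 = 10:21 on Oct 2.
+9 hours and 29 minutes → arrive 19:50 UTC on Oct 2.
Flight 2 in UTC: 23:13 − 9:30 = 13:43 on Oct 2.
+14 hours and 45 minutes → arrive 04:28 UTC on Oct 3.
Flight 1 lands earlier by 8 hours 38 minutes.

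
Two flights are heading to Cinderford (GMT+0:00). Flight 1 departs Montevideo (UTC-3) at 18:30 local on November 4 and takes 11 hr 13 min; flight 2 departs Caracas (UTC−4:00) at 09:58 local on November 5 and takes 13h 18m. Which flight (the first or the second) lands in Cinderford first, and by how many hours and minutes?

Flight 1 in UTC: 18:30 + 3:00 = 21:30 on Nov 4.
+11 hours and 13 minutes → arrive 08:43 UTC on Nov 5.
Flight 2 in UTC: 09:58 + 4:00 = 13:58 on Nov 5.
+13 hours and 18 minutes → arrive 03:16 UTC on Nov 6.
Flight 1 lands earlier by 18 hours 33 minutes.

the first, by 18 hours 33 minutes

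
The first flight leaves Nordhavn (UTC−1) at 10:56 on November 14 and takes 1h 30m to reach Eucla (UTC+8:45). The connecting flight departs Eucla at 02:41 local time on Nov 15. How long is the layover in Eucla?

Convert departure to UTC: 10:56 + 1:00 = 11:56 UTC on Nov 14.
Add 1 hour 30 minutes flight time → 13:26 UTC.
Eucla is UTC+8:45, so local arrival = 13:26 + 8:45 = 22:11 on Nov 14.
Layover = 02:41 − 22:11 (+1 day) = 4 hours 30 minutes.

4 hours 30 minutes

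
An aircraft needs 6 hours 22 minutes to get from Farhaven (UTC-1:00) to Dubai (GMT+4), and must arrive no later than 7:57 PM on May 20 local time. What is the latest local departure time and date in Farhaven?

8:35 AM on May 20

Target arrival in UTC: 7:57 PM − 4:00 = 3:57 PM on May 20.
Subtract 6 hours 22 minutes → departure 9:35 AM UTC on May 20.
Farhaven is UTC−1:00: 9:35 AM − 1:00 = 8:35 AM on May 20.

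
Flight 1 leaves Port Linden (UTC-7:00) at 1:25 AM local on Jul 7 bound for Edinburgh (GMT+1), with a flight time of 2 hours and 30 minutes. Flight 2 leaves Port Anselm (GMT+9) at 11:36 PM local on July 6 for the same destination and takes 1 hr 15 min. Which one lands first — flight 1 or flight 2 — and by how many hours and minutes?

the second, by 19 hours 4 minutes

Flight 1 in UTC: 1:25 AM + 7:00 = 8:25 AM on Jul 7.
+2 hours and 30 minutes → arrive 10:55 AM UTC on Jul 7.
Flight 2 in UTC: 11:36 PM − 9:00 = 2:36 PM on Jul 6.
+1 hour 15 minutes → arrive 3:51 PM UTC on Jul 6.
Flight 2 lands earlier by 19 hours 4 minutes.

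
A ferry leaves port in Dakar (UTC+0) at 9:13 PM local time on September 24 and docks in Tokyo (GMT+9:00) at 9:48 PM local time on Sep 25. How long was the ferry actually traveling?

15 hours 35 minutes

Tokyo is 9:00 ahead of Dakar.
Clock-face elapsed time (ignoring zones) is 24 hours 35 minutes.
Actual elapsed = 24 hours 35 minutes − 9:00 = 15 hours 35 minutes.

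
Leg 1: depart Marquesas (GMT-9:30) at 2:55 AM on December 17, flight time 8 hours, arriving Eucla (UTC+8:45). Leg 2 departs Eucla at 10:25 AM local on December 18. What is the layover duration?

5 hours 15 minutes

Convert departure to UTC: 2:55 AM + 9:30 = 12:25 PM UTC on Dec 17.
Add 8 hours flight time → 8:25 PM UTC.
Eucla is UTC+8:45, so local arrival = 8:25 PM + 8:45 = 5:10 AM on Dec 18.
Layover = 10:25 AM − 5:10 AM = 5 hours 15 minutes.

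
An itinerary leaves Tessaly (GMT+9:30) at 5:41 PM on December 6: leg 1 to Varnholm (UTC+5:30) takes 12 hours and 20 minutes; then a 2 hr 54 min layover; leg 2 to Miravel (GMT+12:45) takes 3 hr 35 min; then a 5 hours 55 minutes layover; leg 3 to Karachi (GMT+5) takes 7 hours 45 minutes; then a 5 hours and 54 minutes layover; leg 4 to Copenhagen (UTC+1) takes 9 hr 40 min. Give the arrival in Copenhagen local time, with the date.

9:14 AM on Dec 8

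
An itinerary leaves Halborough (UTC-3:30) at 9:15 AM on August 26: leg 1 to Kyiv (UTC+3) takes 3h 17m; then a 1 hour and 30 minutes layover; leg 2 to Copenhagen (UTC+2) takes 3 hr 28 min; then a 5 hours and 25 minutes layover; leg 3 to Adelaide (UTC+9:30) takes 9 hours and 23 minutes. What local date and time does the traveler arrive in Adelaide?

Convert departure to UTC: 9:15 AM + 3:30 = 12:45 PM UTC on Aug 26.
Add 3 hours 17 minutes leg 1 → 4:02 PM UTC.
Add 1 hour 30 minutes layover in Kyiv → 5:32 PM UTC.
Add 3 hours and 28 minutes leg 2 → 9:00 PM UTC.
Add 5 hours 25 minutes layover in Copenhagen → 2:25 AM UTC (Aug 27).
Add 9 hours and 23 minutes leg 3 → 11:48 AM UTC.
Adelaide is UTC+9:30, so local arrival = 11:48 AM + 9:30 = 9:18 PM on Aug 27.

9:18 PM on Aug 27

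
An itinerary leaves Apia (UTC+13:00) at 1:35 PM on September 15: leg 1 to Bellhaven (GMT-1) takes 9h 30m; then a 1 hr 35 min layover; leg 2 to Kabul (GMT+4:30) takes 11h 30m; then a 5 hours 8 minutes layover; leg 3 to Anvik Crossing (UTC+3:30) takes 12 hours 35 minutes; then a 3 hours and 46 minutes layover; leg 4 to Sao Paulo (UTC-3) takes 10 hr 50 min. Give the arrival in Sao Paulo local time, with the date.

Convert departure to UTC: 1:35 PM − 13:00 = 12:35 AM UTC on Sep 15.
Add 9 hours 30 minutes leg 1 → 10:05 AM UTC.
Add 1 hour and 35 minutes layover in Bellhaven → 11:40 AM UTC.
Add 11 hours and 30 minutes leg 2 → 11:10 PM UTC.
Add 5 hours 8 minutes layover in Kabul → 4:18 AM UTC (Sep 16).
Add 12 hours and 35 minutes leg 3 → 4:53 PM UTC.
Add 3 hours and 46 minutes layover in Anvik Crossing → 8:39 PM UTC.
Add 10 hours 50 minutes leg 4 → 7:29 AM UTC (Sep 17).
Sao Paulo is UTC−3:00, so local arrival = 7:29 AM − 3:00 = 4:29 AM on Sep 17.

4:29 AM on September 17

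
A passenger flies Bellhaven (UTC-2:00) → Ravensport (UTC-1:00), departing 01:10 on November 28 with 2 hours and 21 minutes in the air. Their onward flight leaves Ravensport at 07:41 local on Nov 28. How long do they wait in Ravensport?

3 hours 10 minutes

Convert departure to UTC: 01:10 + 2:00 = 03:10 UTC on Nov 28.
Add 2 hours and 21 minutes flight time → 05:31 UTC.
Ravensport is UTC−1:00, so local arrival = 05:31 − 1:00 = 04:31 on Nov 28.
Layover = 07:41 − 04:31 = 3 hours 10 minutes.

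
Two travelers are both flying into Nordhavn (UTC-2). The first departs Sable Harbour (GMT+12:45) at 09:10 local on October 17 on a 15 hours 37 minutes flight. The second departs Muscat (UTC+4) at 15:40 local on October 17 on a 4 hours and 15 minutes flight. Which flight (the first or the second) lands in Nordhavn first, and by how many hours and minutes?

the first, by 3 hours 53 minutes

Flight 1 in UTC: 09:10 − 12:45 = 20:25 on Oct 16.
+15 hours and 37 minutes → arrive 12:02 UTC on Oct 17.
Flight 2 in UTC: 15:40 − 4:00 = 11:40 on Oct 17.
+4 hours 15 minutes → arrive 15:55 UTC on Oct 17.
Flight 1 lands earlier by 3 hours 53 minutes.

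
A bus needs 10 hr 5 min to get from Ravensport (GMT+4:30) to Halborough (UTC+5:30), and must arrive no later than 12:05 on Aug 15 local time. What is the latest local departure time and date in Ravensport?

01:00 on August 15

Target arrival in UTC: 12:05 − 5:30 = 06:35 on Aug 15.
Subtract 10 hours and 5 minutes → departure 20:30 UTC on Aug 14.
Ravensport is UTC+4:30: 20:30 + 4:30 = 01:00 on Aug 15.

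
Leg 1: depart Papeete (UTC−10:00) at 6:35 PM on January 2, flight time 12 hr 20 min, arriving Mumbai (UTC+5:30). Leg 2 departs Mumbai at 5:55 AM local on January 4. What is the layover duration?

Convert departure to UTC: 6:35 PM + 10:00 = 4:35 AM UTC on Jan 3.
Add 12 hours and 20 minutes flight time → 4:55 PM UTC.
Mumbai is UTC+5:30, so local arrival = 4:55 PM + 5:30 = 10:25 PM on Jan 3.
Layover = 5:55 AM − 10:25 PM (+1 day) = 7 hours 30 minutes.

7 hours 30 minutes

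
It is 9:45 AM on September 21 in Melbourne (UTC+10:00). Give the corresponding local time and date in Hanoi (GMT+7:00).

Hanoi is 3:00 behind Melbourne.
Shift by the zone difference: 9:45 AM − 3:00 = 6:45 AM on Sep 21 in Hanoi.

6:45 AM on Sep 21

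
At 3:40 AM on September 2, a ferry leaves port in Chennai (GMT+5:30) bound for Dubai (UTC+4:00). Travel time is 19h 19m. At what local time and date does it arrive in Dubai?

9:29 PM on Sep 2

Dubai is 1:30 behind Chennai.
After 19 hours 19 minutes it is 10:59 PM in Chennai.
Shift by the zone difference: 10:59 PM − 1:30 = 9:29 PM on Sep 2 in Dubai.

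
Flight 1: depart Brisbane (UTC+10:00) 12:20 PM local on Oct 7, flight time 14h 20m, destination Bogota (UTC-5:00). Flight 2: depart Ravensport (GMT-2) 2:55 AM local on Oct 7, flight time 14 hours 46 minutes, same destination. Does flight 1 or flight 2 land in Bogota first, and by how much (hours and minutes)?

the first, by 3 hours 1 minute

Flight 1 in UTC: 12:20 PM − 10:00 = 2:20 AM on Oct 7.
+14 hours and 20 minutes → arrive 4:40 PM UTC on Oct 7.
Flight 2 in UTC: 2:55 AM + 2:00 = 4:55 AM on Oct 7.
+14 hours 46 minutes → arrive 7:41 PM UTC on Oct 7.
Flight 1 lands earlier by 3 hours 1 minute.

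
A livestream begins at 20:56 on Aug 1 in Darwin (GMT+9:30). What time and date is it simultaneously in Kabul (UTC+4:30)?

15:56 on August 1

Kabul is 5:00 behind Darwin.
Shift by the zone difference: 20:56 − 5:00 = 15:56 on Aug 1 in Kabul.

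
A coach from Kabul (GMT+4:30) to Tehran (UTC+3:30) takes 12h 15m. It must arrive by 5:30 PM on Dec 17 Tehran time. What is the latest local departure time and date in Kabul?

6:15 AM on December 17

Target arrival in UTC: 5:30 PM − 3:30 = 2:00 PM on Dec 17.
Subtract 12 hours and 15 minutes → departure 1:45 AM UTC on Dec 17.
Kabul is UTC+4:30: 1:45 AM + 4:30 = 6:15 AM on Dec 17.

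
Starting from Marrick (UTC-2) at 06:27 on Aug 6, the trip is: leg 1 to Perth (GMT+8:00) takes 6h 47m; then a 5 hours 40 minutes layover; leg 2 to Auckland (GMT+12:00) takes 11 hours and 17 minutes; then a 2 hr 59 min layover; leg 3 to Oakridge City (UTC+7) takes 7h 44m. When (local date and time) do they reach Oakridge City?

Convert departure to UTC: 06:27 + 2:00 = 08:27 UTC on Aug 6.
Add 6 hours and 47 minutes leg 1 → 15:14 UTC.
Add 5 hours 40 minutes layover in Perth → 20:54 UTC.
Add 11 hours and 17 minutes leg 2 → 08:11 UTC (Aug 7).
Add 2 hours and 59 minutes layover in Auckland → 11:10 UTC.
Add 7 hours 44 minutes leg 3 → 18:54 UTC.
Oakridge City is UTC+7:00, so local arrival = 18:54 + 7:00 = 01:54 on Aug 8.

01:54 on August 8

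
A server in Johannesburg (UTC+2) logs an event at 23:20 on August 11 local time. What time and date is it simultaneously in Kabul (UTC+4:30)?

01:50 on August 12

In UTC: 23:20 − 2:00 = 21:20 on Aug 11.
Kabul is UTC+4:30: 21:20 + 4:30 = 01:50 on Aug 12.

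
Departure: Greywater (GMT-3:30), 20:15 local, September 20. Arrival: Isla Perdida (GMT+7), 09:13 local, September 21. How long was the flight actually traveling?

Isla Perdida is 10:30 ahead of Greywater.
Clock-face elapsed time (ignoring zones) is 12 hours 58 minutes.
Actual elapsed = 12 hours 58 minutes − 10:30 = 2 hours 28 minutes.

2 hours 28 minutes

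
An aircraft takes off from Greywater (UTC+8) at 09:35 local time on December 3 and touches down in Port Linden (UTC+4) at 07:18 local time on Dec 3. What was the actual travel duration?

1 hour 43 minutes

Departure in UTC: 09:35 − 8:00 = 01:35 on Dec 3.
Arrival in UTC: 07:18 − 4:00 = 03:18 on Dec 3.
Elapsed = 03:18 − 01:35 = 1 hour 43 minutes.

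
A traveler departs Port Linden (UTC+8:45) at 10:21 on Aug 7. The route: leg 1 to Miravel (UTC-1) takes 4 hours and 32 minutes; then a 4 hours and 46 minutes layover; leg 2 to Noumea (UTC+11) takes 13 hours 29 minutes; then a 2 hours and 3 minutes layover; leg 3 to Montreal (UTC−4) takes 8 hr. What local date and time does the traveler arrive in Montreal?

06:26 on Aug 8

Convert departure to UTC: 10:21 − 8:45 = 01:36 UTC on Aug 7.
Add 4 hours and 32 minutes leg 1 → 06:08 UTC.
Add 4 hours 46 minutes layover in Miravel → 10:54 UTC.
Add 13 hours 29 minutes leg 2 → 00:23 UTC (Aug 8).
Add 2 hours 3 minutes layover in Noumea → 02:26 UTC.
Add 8 hours leg 3 → 10:26 UTC.
Montreal is UTC−4:00, so local arrival = 10:26 − 4:00 = 06:26 on Aug 8.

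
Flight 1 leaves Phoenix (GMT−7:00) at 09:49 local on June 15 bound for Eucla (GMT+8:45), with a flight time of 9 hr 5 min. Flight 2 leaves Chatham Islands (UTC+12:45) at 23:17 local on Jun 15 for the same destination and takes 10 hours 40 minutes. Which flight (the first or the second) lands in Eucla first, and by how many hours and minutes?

the second, by 4 hours 42 minutes

Flight 1 in UTC: 09:49 + 7:00 = 16:49 on Jun 15.
+9 hours and 5 minutes → arrive 01:54 UTC on Jun 16.
Flight 2 in UTC: 23:17 − 12:45 = 10:32 on Jun 15.
+10 hours 40 minutes → arrive 21:12 UTC on Jun 15.
Flight 2 lands earlier by 4 hours 42 minutes.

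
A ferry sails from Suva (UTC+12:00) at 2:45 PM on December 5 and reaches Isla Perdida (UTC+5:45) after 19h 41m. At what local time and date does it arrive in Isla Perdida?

Convert departure to UTC: 2:45 PM − 12:00 = 2:45 AM UTC on Dec 5.
Add 19 hours and 41 minutes travel time → 10:26 PM UTC.
Isla Perdida is UTC+5:45, so local arrival = 10:26 PM + 5:45 = 4:11 AM on Dec 6.

4:11 AM on Dec 6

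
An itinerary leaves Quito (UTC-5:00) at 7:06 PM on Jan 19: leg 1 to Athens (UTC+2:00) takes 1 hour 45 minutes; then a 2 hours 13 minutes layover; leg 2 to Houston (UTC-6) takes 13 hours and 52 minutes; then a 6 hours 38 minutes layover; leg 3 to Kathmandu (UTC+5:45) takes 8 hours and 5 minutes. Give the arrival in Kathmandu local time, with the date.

2:24 PM on Jan 21

Convert departure to UTC: 7:06 PM + 5:00 = 12:06 AM UTC on Jan 20.
Add 1 hour and 45 minutes leg 1 → 1:51 AM UTC.
Add 2 hours and 13 minutes layover in Athens → 4:04 AM UTC.
Add 13 hours 52 minutes leg 2 → 5:56 PM UTC.
Add 6 hours and 38 minutes layover in Houston → 12:34 AM UTC (Jan 21).
Add 8 hours and 5 minutes leg 3 → 8:39 AM UTC.
Kathmandu is UTC+5:45, so local arrival = 8:39 AM + 5:45 = 2:24 PM on Jan 21.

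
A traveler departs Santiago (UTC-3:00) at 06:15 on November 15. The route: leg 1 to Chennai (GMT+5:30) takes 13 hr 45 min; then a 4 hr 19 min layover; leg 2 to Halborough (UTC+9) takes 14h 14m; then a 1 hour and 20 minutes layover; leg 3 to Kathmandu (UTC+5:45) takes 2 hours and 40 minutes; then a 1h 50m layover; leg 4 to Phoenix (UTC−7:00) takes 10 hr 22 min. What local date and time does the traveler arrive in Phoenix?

02:45 on Nov 17

Convert departure to UTC: 06:15 + 3:00 = 09:15 UTC on Nov 15.
Add 13 hours and 45 minutes leg 1 → 23:00 UTC.
Add 4 hours 19 minutes layover in Chennai → 03:19 UTC (Nov 16).
Add 14 hours and 14 minutes leg 2 → 17:33 UTC.
Add 1 hour 20 minutes layover in Halborough → 18:53 UTC.
Add 2 hours and 40 minutes leg 3 → 21:33 UTC.
Add 1 hour 50 minutes layover in Kathmandu → 23:23 UTC.
Add 10 hours 22 minutes leg 4 → 09:45 UTC (Nov 17).
Phoenix is UTC−7:00, so local arrival = 09:45 − 7:00 = 02:45 on Nov 17.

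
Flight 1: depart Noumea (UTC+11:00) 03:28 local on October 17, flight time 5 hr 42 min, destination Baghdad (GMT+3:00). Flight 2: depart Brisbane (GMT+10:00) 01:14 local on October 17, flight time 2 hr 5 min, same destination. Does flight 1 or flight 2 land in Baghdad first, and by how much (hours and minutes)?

Flight 1 in UTC: 03:28 − 11:00 = 16:28 on Oct 16.
+5 hours and 42 minutes → arrive 22:10 UTC on Oct 16.
Flight 2 in UTC: 01:14 − 10:00 = 15:14 on Oct 16.
+2 hours 5 minutes → arrive 17:19 UTC on Oct 16.
Flight 2 lands earlier by 4 hours 51 minutes.

the second, by 4 hours 51 minutes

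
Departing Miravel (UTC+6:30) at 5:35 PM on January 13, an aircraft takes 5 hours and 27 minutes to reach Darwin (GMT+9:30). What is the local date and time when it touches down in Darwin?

Convert departure to UTC: 5:35 PM − 6:30 = 11:05 AM UTC on Jan 13.
Add 5 hours and 27 minutes travel time → 4:32 PM UTC.
Darwin is UTC+9:30, so local arrival = 4:32 PM + 9:30 = 2:02 AM on Jan 14.

2:02 AM on January 14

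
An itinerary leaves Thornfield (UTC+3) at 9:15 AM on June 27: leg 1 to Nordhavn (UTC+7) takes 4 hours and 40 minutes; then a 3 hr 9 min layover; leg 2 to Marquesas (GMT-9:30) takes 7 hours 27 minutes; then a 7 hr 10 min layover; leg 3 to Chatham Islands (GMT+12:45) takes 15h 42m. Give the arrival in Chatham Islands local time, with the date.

Convert departure to UTC: 9:15 AM − 3:00 = 6:15 AM UTC on Jun 27.
Add 4 hours and 40 minutes leg 1 → 10:55 AM UTC.
Add 3 hours 9 minutes layover in Nordhavn → 2:04 PM UTC.
Add 7 hours and 27 minutes leg 2 → 9:31 PM UTC.
Add 7 hours 10 minutes layover in Marquesas → 4:41 AM UTC (Jun 28).
Add 15 hours and 42 minutes leg 3 → 8:23 PM UTC.
Chatham Islands is UTC+12:45, so local arrival = 8:23 PM + 12:45 = 9:08 AM on Jun 29.

9:08 AM on Jun 29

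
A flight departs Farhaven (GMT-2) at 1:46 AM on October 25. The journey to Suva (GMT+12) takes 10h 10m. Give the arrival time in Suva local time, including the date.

Suva is 14:00 ahead of Farhaven.
After 10 hours 10 minutes it is 11:56 AM in Farhaven.
Shift by the zone difference: 11:56 AM + 14:00 = 1:56 AM on Oct 26 in Suva.

1:56 AM on Oct 26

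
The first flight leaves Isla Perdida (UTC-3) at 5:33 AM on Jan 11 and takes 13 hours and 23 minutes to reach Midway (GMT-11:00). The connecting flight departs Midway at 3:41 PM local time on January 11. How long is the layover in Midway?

4 hours 45 minutes

Convert departure to UTC: 5:33 AM + 3:00 = 8:33 AM UTC on Jan 11.
Add 13 hours 23 minutes flight time → 9:56 PM UTC.
Midway is UTC−11:00, so local arrival = 9:56 PM − 11:00 = 10:56 AM on Jan 11.
Layover = 3:41 PM − 10:56 AM = 4 hours 45 minutes.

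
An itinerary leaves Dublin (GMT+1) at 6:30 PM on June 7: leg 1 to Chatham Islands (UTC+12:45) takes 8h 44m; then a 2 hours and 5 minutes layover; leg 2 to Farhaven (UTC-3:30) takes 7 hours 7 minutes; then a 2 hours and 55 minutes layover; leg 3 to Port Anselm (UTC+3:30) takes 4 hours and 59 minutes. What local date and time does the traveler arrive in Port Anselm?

10:50 PM on June 8

Convert departure to UTC: 6:30 PM − 1:00 = 5:30 PM UTC on Jun 7.
Add 8 hours and 44 minutes leg 1 → 2:14 AM UTC (Jun 8).
Add 2 hours 5 minutes layover in Chatham Islands → 4:19 AM UTC.
Add 7 hours 7 minutes leg 2 → 11:26 AM UTC.
Add 2 hours 55 minutes layover in Farhaven → 2:21 PM UTC.
Add 4 hours 59 minutes leg 3 → 7:20 PM UTC.
Port Anselm is UTC+3:30, so local arrival = 7:20 PM + 3:30 = 10:50 PM on Jun 8.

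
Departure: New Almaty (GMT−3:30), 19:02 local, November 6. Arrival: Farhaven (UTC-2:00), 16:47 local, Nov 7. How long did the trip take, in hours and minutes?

20 hours 15 minutes

Farhaven is 1:30 ahead of New Almaty.
Clock-face elapsed time (ignoring zones) is 21 hours 45 minutes.
Actual elapsed = 21 hours 45 minutes − 1:30 = 20 hours 15 minutes.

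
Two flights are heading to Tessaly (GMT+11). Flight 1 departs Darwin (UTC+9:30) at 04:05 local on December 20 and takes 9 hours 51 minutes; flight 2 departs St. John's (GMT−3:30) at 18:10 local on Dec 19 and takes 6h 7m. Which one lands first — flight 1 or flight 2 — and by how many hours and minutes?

Flight 1 in UTC: 04:05 − 9:30 = 18:35 on Dec 19.
+9 hours and 51 minutes → arrive 04:26 UTC on Dec 20.
Flight 2 in UTC: 18:10 + 3:30 = 21:40 on Dec 19.
+6 hours 7 minutes → arrive 03:47 UTC on Dec 20.
Flight 2 lands earlier by 39 minutes.

the second, by 39 minutes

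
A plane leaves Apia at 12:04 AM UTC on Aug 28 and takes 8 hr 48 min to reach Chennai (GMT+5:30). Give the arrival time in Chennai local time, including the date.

2:22 PM on Aug 28

Departure is given in UTC: 12:04 AM on Aug 28.
Add 8 hours 48 minutes → 8:52 AM UTC.
Chennai is UTC+5:30: 8:52 AM + 5:30 = 2:22 PM on Aug 28.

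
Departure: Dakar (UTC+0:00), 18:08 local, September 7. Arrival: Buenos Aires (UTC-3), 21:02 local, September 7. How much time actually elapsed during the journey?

Departure is already UTC: 18:08 on Sep 7.
Arrival in UTC: 21:02 + 3:00 = 00:02 on Sep 8.
Elapsed = 00:02 − 18:08 (+1 day) = 5 hours 54 minutes.

5 hours 54 minutes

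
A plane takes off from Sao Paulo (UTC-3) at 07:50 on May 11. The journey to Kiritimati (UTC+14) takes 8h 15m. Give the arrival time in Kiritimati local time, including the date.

Kiritimati is 17:00 ahead of Sao Paulo.
After 8 hours and 15 minutes it is 16:05 in Sao Paulo.
Shift by the zone difference: 16:05 + 17:00 = 09:05 on May 12 in Kiritimati.

09:05 on May 12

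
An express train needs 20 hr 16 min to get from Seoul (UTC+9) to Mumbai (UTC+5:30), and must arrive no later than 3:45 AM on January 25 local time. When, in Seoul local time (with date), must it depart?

10:59 AM on January 24

Target arrival in UTC: 3:45 AM − 5:30 = 10:15 PM on Jan 24.
Subtract 20 hours and 16 minutes → departure 1:59 AM UTC on Jan 24.
Seoul is UTC+9:00: 1:59 AM + 9:00 = 10:59 AM on Jan 24.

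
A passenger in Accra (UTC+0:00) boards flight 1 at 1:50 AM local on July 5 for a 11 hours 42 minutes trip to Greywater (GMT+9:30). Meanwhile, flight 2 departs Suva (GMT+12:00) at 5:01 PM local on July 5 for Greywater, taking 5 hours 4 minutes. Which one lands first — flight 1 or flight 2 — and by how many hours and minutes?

Flight 1 departs at 1:50 AM UTC (Jul 5).
+11 hours 42 minutes → arrive 1:32 PM UTC on Jul 5.
Flight 2 in UTC: 5:01 PM − 12:00 = 5:01 AM on Jul 5.
+5 hours and 4 minutes → arrive 10:05 AM UTC on Jul 5.
Flight 2 lands earlier by 3 hours 27 minutes.

the second, by 3 hours 27 minutes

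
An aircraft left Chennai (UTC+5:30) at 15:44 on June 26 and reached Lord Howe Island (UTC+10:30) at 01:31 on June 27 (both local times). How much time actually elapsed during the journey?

4 hours 47 minutes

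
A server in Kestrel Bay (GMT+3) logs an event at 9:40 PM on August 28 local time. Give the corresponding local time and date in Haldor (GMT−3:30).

3:10 PM on Aug 28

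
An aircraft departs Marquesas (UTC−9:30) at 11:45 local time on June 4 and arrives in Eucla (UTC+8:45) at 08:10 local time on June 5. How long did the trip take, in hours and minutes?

Departure in UTC: 11:45 + 9:30 = 21:15 on Jun 4.
Arrival in UTC: 08:10 − 8:45 = 23:25 on Jun 4.
Elapsed = 23:25 − 21:15 = 2 hours 10 minutes.

2 hours 10 minutes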